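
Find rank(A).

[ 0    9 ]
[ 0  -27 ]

rank(A) = 1

Row reduction:
R2 <- R2 - (-3)*R1:  [ 0  0 ]
Row echelon form:
[ 0  9 ]
[ 0  0 ]
Nonzero rows / pivot columns: 1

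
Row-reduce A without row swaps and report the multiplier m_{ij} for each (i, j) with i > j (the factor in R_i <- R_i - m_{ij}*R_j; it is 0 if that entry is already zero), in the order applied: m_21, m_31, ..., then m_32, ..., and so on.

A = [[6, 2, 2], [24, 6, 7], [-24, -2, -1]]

multipliers: 4, -4, -3

Forward elimination:
R2 <- R2 - (4)*R1:  [  0  -2  -1 ]
R3 <- R3 - (-4)*R1:  [ 0  6  7 ]
R3 <- R3 - (-3)*R2:  [ 0  0  4 ]
Multipliers (in order of application): m_{21} = 4, m_{31} = -4, m_{32} = -3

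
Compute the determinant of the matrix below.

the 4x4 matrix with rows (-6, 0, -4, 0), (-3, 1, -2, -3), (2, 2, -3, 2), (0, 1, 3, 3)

Forward elimination:
R2 <- R2 - (1/2)*R1:  [  0   1   0  -3 ]
R3 <- R3 - (-1/3)*R1:  [     0      2  -13/3      2 ]
R3 <- R3 - (2)*R2:  [     0      0  -13/3      8 ]
R4 <- R4 - (1)*R2:  [ 0  0  3  6 ]
R4 <- R4 - (-9/13)*R3:  [      0       0       0  150/13 ]
Upper-triangular form:
[ -6  0     -4       0 ]
[  0  1      0      -3 ]
[  0  0  -13/3       8 ]
[  0  0      0  150/13 ]
det(A) = (-1)^0 * (-6) * (1) * (-13/3) * (150/13) = 300  (0 row swaps -> sign +1)

det(A) = 300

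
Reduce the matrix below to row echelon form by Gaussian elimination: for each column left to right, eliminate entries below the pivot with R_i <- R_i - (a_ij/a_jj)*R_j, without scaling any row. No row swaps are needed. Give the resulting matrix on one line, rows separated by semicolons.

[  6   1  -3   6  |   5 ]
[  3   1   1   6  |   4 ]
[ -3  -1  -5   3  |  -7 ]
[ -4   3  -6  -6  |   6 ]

Forward elimination:
R2 <- R2 - (1/2)*R1:  [   0  1/2  5/2    3  3/2 ]
R3 <- R3 - (-1/2)*R1:  [     0   -1/2  -13/2      6   -9/2 ]
R4 <- R4 - (-2/3)*R1:  [    0  11/3    -8    -2  28/3 ]
R3 <- R3 - (-1)*R2:  [  0   0  -4   9  -3 ]
R4 <- R4 - (22/3)*R2:  [     0      0  -79/3    -24   -5/3 ]
R4 <- R4 - (79/12)*R3:  [      0       0       0  -333/4  217/12 ]
Row echelon form:
[ 6    1   -3       6  |       5 ]
[ 0  1/2  5/2       3  |     3/2 ]
[ 0    0   -4       9  |      -3 ]
[ 0    0    0  -333/4  |  217/12 ]

REF = [6 1 -3 6 5; 0 1/2 5/2 3 3/2; 0 0 -4 9 -3; 0 0 0 -333/4 217/12]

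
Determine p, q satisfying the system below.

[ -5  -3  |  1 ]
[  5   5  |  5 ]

Forward elimination on [A|b]:
R2 <- R2 - (-1)*R1:  [ 0  2  6 ]
Row echelon form:
[ -5  -3  |  1 ]
[  0   2  |  6 ]
Back-substitution:
q = (6) / 2 = 3
p = (1 - (-3)*(3)) / -5 = -2

(-2, 3)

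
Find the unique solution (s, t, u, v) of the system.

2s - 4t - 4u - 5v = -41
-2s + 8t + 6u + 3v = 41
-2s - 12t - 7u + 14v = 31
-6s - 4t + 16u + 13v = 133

Forward elimination on [A|b]:
R2 <- R2 - (-1)*R1:  [  0   4   2  -2   0 ]
R3 <- R3 - (-1)*R1:  [   0  -16  -11    9  -10 ]
R4 <- R4 - (-3)*R1:  [   0  -16    4   -2   10 ]
R3 <- R3 - (-4)*R2:  [   0    0   -3    1  -10 ]
R4 <- R4 - (-4)*R2:  [   0    0   12  -10   10 ]
R4 <- R4 - (-4)*R3:  [   0    0    0   -6  -30 ]
Row echelon form:
[ 2  -4  -4  -5  |  -41 ]
[ 0   4   2  -2  |    0 ]
[ 0   0  -3   1  |  -10 ]
[ 0   0   0  -6  |  -30 ]
Back-substitution:
v = (-30) / -6 = 5
u = (-10 - (1)*(5)) / -3 = 5
t = (0 - (2)*(5) - (-2)*(5)) / 4 = 0
s = (-41 - (-4)*(0) - (-4)*(5) - (-5)*(5)) / 2 = 2

(2, 0, 5, 5)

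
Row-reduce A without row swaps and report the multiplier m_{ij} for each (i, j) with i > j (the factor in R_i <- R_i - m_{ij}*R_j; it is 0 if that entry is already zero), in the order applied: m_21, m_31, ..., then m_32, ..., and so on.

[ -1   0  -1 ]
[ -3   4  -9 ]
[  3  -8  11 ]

multipliers: 3, -3, -2

Forward elimination:
R2 <- R2 - (3)*R1:  [  0   4  -6 ]
R3 <- R3 - (-3)*R1:  [  0  -8   8 ]
R3 <- R3 - (-2)*R2:  [  0   0  -4 ]
Multipliers (in order of application): m_{21} = 3, m_{31} = -3, m_{32} = -2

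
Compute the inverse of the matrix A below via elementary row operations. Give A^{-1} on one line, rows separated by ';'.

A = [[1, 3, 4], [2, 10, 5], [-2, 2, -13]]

Gauss-Jordan on [A | I]:
R2 <- R2 - (2)*R1:  [  0   4  -3  |  -2   1   0 ]
R3 <- R3 - (-2)*R1:  [  0   8  -5  |   2   0   1 ]
R2 <- (1/4)*R2:  [    0     1  -3/4  |  -1/2   1/4     0 ]
R1 <- R1 - (3)*R2:  [    1     0  25/4  |   5/2  -3/4     0 ]
R3 <- R3 - (8)*R2:  [  0   0   1  |   6  -2   1 ]
R1 <- R1 - (25/4)*R3:  [     1      0      0  |    -35   47/4  -25/4 ]
R2 <- R2 - (-3/4)*R3:  [    0     1     0  |     4  -5/4   3/4 ]
Right block of [I | A^{-1}] is the inverse:
[ -35  47/4  -25/4 ]
[   4  -5/4    3/4 ]
[   6    -2      1 ]

inverse = [-35 47/4 -25/4; 4 -5/4 3/4; 6 -2 1]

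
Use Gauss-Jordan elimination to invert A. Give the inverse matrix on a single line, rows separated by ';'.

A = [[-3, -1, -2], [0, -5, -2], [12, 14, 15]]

Gauss-Jordan on [A | I]:
R1 <- (1/-3)*R1:  [    1   1/3   2/3  |  -1/3     0     0 ]
R3 <- R3 - (12)*R1:  [  0  10   7  |   4   0   1 ]
R2 <- (1/-5)*R2:  [    0     1   2/5  |     0  -1/5     0 ]
R1 <- R1 - (1/3)*R2:  [    1     0  8/15  |  -1/3  1/15     0 ]
R3 <- R3 - (10)*R2:  [ 0  0  3  |  4  2  1 ]
R3 <- (1/3)*R3:  [   0    0    1  |  4/3  2/3  1/3 ]
R1 <- R1 - (8/15)*R3:  [      1       0       0  |  -47/45  -13/45   -8/45 ]
R2 <- R2 - (2/5)*R3:  [     0      1      0  |  -8/15  -7/15  -2/15 ]
Right block of [I | A^{-1}] is the inverse:
[ -47/45  -13/45  -8/45 ]
[  -8/15   -7/15  -2/15 ]
[    4/3     2/3    1/3 ]

inverse = [-47/45 -13/45 -8/45; -8/15 -7/15 -2/15; 4/3 2/3 1/3]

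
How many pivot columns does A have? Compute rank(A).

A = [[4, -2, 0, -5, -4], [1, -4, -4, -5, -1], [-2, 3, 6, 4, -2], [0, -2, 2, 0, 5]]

Row reduction:
R2 <- R2 - (1/4)*R1:  [     0   -7/2     -4  -15/4      0 ]
R3 <- R3 - (-1/2)*R1:  [   0    2    6  3/2   -4 ]
R3 <- R3 - (-4/7)*R2:  [     0      0   26/7  -9/14     -4 ]
R4 <- R4 - (4/7)*R2:  [    0     0  30/7  15/7     5 ]
R4 <- R4 - (15/13)*R3:  [      0       0       0   75/26  125/13 ]
Row echelon form:
[ 4    -2     0     -5      -4 ]
[ 0  -7/2    -4  -15/4       0 ]
[ 0     0  26/7  -9/14      -4 ]
[ 0     0     0  75/26  125/13 ]
Nonzero rows / pivot columns: 4

rank(A) = 4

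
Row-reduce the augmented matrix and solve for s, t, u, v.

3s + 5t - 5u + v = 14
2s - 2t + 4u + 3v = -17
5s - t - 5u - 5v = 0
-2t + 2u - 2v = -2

(-1, 5, 1, -3)

Forward elimination on [A|b]:
R2 <- R2 - (2/3)*R1:  [     0  -16/3   22/3    7/3  -79/3 ]
R3 <- R3 - (5/3)*R1:  [     0  -28/3   10/3  -20/3  -70/3 ]
R3 <- R3 - (7/4)*R2:  [     0      0  -19/2  -43/4   91/4 ]
R4 <- R4 - (3/8)*R2:  [     0      0   -3/4  -23/8   63/8 ]
R4 <- R4 - (3/38)*R3:  [      0       0       0  -77/38  231/38 ]
Row echelon form:
[ 3      5     -5       1  |      14 ]
[ 0  -16/3   22/3     7/3  |   -79/3 ]
[ 0      0  -19/2   -43/4  |    91/4 ]
[ 0      0      0  -77/38  |  231/38 ]
Back-substitution:
v = (231/38) / (-77/38) = -3
u = (91/4 - (-43/4)*(-3)) / (-19/2) = 1
t = (-79/3 - (22/3)*(1) - (7/3)*(-3)) / (-16/3) = 5
s = (14 - (5)*(5) - (-5)*(1) - (1)*(-3)) / 3 = -1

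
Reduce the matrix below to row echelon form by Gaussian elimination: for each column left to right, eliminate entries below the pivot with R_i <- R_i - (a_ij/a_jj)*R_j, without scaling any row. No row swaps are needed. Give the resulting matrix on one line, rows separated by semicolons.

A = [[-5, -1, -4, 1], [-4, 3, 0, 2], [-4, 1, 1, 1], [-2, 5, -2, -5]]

Forward elimination:
R2 <- R2 - (4/5)*R1:  [    0  19/5  16/5   6/5 ]
R3 <- R3 - (4/5)*R1:  [    0   9/5  21/5   1/5 ]
R4 <- R4 - (2/5)*R1:  [     0   27/5   -2/5  -27/5 ]
R3 <- R3 - (9/19)*R2:  [     0      0  51/19  -7/19 ]
R4 <- R4 - (27/19)*R2:  [       0        0   -94/19  -135/19 ]
R4 <- R4 - (-94/51)*R3:  [       0        0        0  -397/51 ]
Row echelon form:
[ -5    -1     -4        1 ]
[  0  19/5   16/5      6/5 ]
[  0     0  51/19    -7/19 ]
[  0     0      0  -397/51 ]

REF = [-5 -1 -4 1; 0 19/5 16/5 6/5; 0 0 51/19 -7/19; 0 0 0 -397/51]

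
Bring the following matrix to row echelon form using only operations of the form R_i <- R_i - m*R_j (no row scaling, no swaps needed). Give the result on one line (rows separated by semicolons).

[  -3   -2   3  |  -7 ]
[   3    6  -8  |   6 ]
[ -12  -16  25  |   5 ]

REF = [-3 -2 3 -7; 0 4 -5 -1; 0 0 3 31]

Forward elimination:
R2 <- R2 - (-1)*R1:  [  0   4  -5  -1 ]
R3 <- R3 - (4)*R1:  [  0  -8  13  33 ]
R3 <- R3 - (-2)*R2:  [  0   0   3  31 ]
Row echelon form:
[ -3  -2   3  |  -7 ]
[  0   4  -5  |  -1 ]
[  0   0   3  |  31 ]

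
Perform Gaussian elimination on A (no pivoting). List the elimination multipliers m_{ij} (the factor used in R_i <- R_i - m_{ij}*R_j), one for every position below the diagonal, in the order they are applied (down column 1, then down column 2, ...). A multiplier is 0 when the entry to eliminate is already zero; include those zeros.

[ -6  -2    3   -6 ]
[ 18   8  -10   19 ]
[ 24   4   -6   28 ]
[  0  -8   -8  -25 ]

Forward elimination:
R2 <- R2 - (-3)*R1:  [  0   2  -1   1 ]
R3 <- R3 - (-4)*R1:  [  0  -4   6   4 ]
R4: entry in column 1 is already 0 -> m_{41} = 0 (no row operation needed)
R3 <- R3 - (-2)*R2:  [ 0  0  4  6 ]
R4 <- R4 - (-4)*R2:  [   0    0  -12  -21 ]
R4 <- R4 - (-3)*R3:  [  0   0   0  -3 ]
Multipliers (in order of application): m_{21} = -3, m_{31} = -4, m_{41} = 0, m_{32} = -2, m_{42} = -4, m_{43} = -3

multipliers: -3, -4, 0, -2, -4, -3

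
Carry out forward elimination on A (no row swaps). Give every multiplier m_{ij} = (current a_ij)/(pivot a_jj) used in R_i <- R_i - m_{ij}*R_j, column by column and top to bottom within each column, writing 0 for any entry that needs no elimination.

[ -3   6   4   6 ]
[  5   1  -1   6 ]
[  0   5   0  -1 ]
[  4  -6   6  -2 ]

multipliers: -5/3, 0, -4/3, 5/11, 2/11, -4

Forward elimination:
R2 <- R2 - (-5/3)*R1:  [    0    11  17/3    16 ]
R3: entry in column 1 is already 0 -> m_{31} = 0 (no row operation needed)
R4 <- R4 - (-4/3)*R1:  [    0     2  34/3     6 ]
R3 <- R3 - (5/11)*R2:  [      0       0  -85/33  -91/11 ]
R4 <- R4 - (2/11)*R2:  [      0       0  340/33   34/11 ]
R4 <- R4 - (-4)*R3:  [   0    0    0  -30 ]
Multipliers (in order of application): m_{21} = -5/3, m_{31} = 0, m_{41} = -4/3, m_{32} = 5/11, m_{42} = 2/11, m_{43} = -4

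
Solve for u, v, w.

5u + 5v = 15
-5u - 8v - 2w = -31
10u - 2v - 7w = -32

(-1, 4, 2)

Forward elimination on [A|b]:
R2 <- R2 - (-1)*R1:  [   0   -3   -2  -16 ]
R3 <- R3 - (2)*R1:  [   0  -12   -7  -62 ]
R3 <- R3 - (4)*R2:  [ 0  0  1  2 ]
Row echelon form:
[ 5   5   0  |   15 ]
[ 0  -3  -2  |  -16 ]
[ 0   0   1  |    2 ]
Back-substitution:
w = (2) / 1 = 2
v = (-16 - (-2)*(2)) / -3 = 4
u = (15 - (5)*(4)) / 5 = -1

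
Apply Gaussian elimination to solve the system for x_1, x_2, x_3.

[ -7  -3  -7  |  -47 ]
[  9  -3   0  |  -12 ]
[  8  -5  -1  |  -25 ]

Forward elimination on [A|b]:
R2 <- R2 - (-9/7)*R1:  [      0   -48/7      -9  -507/7 ]
R3 <- R3 - (-8/7)*R1:  [      0   -59/7      -9  -551/7 ]
R3 <- R3 - (59/48)*R2:  [      0       0   33/16  165/16 ]
Row echelon form:
[ -7     -3     -7  |     -47 ]
[  0  -48/7     -9  |  -507/7 ]
[  0      0  33/16  |  165/16 ]
Back-substitution:
x_3 = (165/16) / (33/16) = 5
x_2 = (-507/7 - (-9)*(5)) / (-48/7) = 4
x_1 = (-47 - (-3)*(4) - (-7)*(5)) / -7 = 0

(0, 4, 5)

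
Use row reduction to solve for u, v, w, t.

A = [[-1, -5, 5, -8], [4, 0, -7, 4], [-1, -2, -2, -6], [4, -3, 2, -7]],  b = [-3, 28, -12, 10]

Forward elimination on [A|b]:
R2 <- R2 - (-4)*R1:  [   0  -20   13  -28   16 ]
R3 <- R3 - (1)*R1:  [  0   3  -7   2  -9 ]
R4 <- R4 - (-4)*R1:  [   0  -23   22  -39   -2 ]
R3 <- R3 - (-3/20)*R2:  [       0        0  -101/20    -11/5    -33/5 ]
R4 <- R4 - (23/20)*R2:  [      0       0  141/20   -34/5  -102/5 ]
R4 <- R4 - (-141/101)*R3:  [         0          0          0   -997/101  -2991/101 ]
Row echelon form:
[ -1   -5        5        -8  |         -3 ]
[  0  -20       13       -28  |         16 ]
[  0    0  -101/20     -11/5  |      -33/5 ]
[  0    0        0  -997/101  |  -2991/101 ]
Back-substitution:
t = (-2991/101) / (-997/101) = 3
w = (-33/5 - (-11/5)*(3)) / (-101/20) = 0
v = (16 - (13)*(0) - (-28)*(3)) / -20 = -5
u = (-3 - (-5)*(-5) - (5)*(0) - (-8)*(3)) / -1 = 4

(4, -5, 0, 3)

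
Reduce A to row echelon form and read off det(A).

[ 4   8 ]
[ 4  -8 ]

Forward elimination:
R2 <- R2 - (1)*R1:  [   0  -16 ]
Upper-triangular form:
[ 4    8 ]
[ 0  -16 ]
det(A) = (-1)^0 * (4) * (-16) = -64  (0 row swaps -> sign +1)

det(A) = -64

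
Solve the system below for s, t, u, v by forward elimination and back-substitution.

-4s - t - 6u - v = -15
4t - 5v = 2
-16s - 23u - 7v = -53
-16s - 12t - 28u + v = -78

(1, 3, 1, 2)

Forward elimination on [A|b]:
R3 <- R3 - (4)*R1:  [  0   4   1  -3   7 ]
R4 <- R4 - (4)*R1:  [   0   -8   -4    5  -18 ]
R3 <- R3 - (1)*R2:  [ 0  0  1  2  5 ]
R4 <- R4 - (-2)*R2:  [   0    0   -4   -5  -14 ]
R4 <- R4 - (-4)*R3:  [ 0  0  0  3  6 ]
Row echelon form:
[ -4  -1  -6  -1  |  -15 ]
[  0   4   0  -5  |    2 ]
[  0   0   1   2  |    5 ]
[  0   0   0   3  |    6 ]
Back-substitution:
v = (6) / 3 = 2
u = (5 - (2)*(2)) / 1 = 1
t = (2 - (-5)*(2)) / 4 = 3
s = (-15 - (-1)*(3) - (-6)*(1) - (-1)*(2)) / -4 = 1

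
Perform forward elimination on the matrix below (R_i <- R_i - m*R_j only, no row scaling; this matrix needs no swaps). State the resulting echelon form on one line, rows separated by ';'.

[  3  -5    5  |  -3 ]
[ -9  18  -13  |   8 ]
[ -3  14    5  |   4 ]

REF = [3 -5 5 -3; 0 3 2 -1; 0 0 4 4]

Forward elimination:
R2 <- R2 - (-3)*R1:  [  0   3   2  -1 ]
R3 <- R3 - (-1)*R1:  [  0   9  10   1 ]
R3 <- R3 - (3)*R2:  [ 0  0  4  4 ]
Row echelon form:
[ 3  -5  5  |  -3 ]
[ 0   3  2  |  -1 ]
[ 0   0  4  |   4 ]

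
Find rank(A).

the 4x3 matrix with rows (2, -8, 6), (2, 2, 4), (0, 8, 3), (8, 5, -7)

rank(A) = 3

Row reduction:
R2 <- R2 - (1)*R1:  [  0  10  -2 ]
R4 <- R4 - (4)*R1:  [   0   37  -31 ]
R3 <- R3 - (4/5)*R2:  [    0     0  23/5 ]
R4 <- R4 - (37/10)*R2:  [      0       0  -118/5 ]
R4 <- R4 - (-118/23)*R3:  [ 0  0  0 ]
Row echelon form:
[ 2  -8     6 ]
[ 0  10    -2 ]
[ 0   0  23/5 ]
[ 0   0     0 ]
Nonzero rows / pivot columns: 3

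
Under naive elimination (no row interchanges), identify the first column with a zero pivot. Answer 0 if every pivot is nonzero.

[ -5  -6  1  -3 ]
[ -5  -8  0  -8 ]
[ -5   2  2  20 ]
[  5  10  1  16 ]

Naive forward elimination:
R2 <- R2 - (1)*R1:  [  0  -2  -1  -5 ]
R3 <- R3 - (1)*R1:  [  0   8   1  23 ]
R4 <- R4 - (-1)*R1:  [  0   4   2  13 ]
R3 <- R3 - (-4)*R2:  [  0   0  -3   3 ]
R4 <- R4 - (-2)*R2:  [ 0  0  0  3 ]
All pivots nonzero; naive elimination completes without hitting a zero pivot.

first zero-pivot column = 0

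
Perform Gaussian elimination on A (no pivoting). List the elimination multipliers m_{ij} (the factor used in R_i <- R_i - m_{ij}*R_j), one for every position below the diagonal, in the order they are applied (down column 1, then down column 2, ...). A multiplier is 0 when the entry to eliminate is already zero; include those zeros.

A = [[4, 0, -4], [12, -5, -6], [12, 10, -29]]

Forward elimination:
R2 <- R2 - (3)*R1:  [  0  -5   6 ]
R3 <- R3 - (3)*R1:  [   0   10  -17 ]
R3 <- R3 - (-2)*R2:  [  0   0  -5 ]
Multipliers (in order of application): m_{21} = 3, m_{31} = 3, m_{32} = -2

multipliers: 3, 3, -2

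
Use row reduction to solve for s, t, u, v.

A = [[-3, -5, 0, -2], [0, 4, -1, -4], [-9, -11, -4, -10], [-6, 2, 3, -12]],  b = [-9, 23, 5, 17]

(4, 1, -3, -4)

Forward elimination on [A|b]:
R3 <- R3 - (3)*R1:  [  0   4  -4  -4  32 ]
R4 <- R4 - (2)*R1:  [  0  12   3  -8  35 ]
R3 <- R3 - (1)*R2:  [  0   0  -3   0   9 ]
R4 <- R4 - (3)*R2:  [   0    0    6    4  -34 ]
R4 <- R4 - (-2)*R3:  [   0    0    0    4  -16 ]
Row echelon form:
[ -3  -5   0  -2  |   -9 ]
[  0   4  -1  -4  |   23 ]
[  0   0  -3   0  |    9 ]
[  0   0   0   4  |  -16 ]
Back-substitution:
v = (-16) / 4 = -4
u = (9) / -3 = -3
t = (23 - (-1)*(-3) - (-4)*(-4)) / 4 = 1
s = (-9 - (-5)*(1) - (-2)*(-4)) / -3 = 4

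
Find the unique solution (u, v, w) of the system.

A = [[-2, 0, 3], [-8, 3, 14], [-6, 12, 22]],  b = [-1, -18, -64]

(-1, -4, -1)

Forward elimination on [A|b]:
R2 <- R2 - (4)*R1:  [   0    3    2  -14 ]
R3 <- R3 - (3)*R1:  [   0   12   13  -61 ]
R3 <- R3 - (4)*R2:  [  0   0   5  -5 ]
Row echelon form:
[ -2  0  3  |   -1 ]
[  0  3  2  |  -14 ]
[  0  0  5  |   -5 ]
Back-substitution:
w = (-5) / 5 = -1
v = (-14 - (2)*(-1)) / 3 = -4
u = (-1 - (3)*(-1)) / -2 = -1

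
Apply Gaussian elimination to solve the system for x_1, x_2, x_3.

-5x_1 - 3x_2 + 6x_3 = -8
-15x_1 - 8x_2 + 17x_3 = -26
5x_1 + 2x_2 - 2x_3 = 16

Forward elimination on [A|b]:
R2 <- R2 - (3)*R1:  [  0   1  -1  -2 ]
R3 <- R3 - (-1)*R1:  [  0  -1   4   8 ]
R3 <- R3 - (-1)*R2:  [ 0  0  3  6 ]
Row echelon form:
[ -5  -3   6  |  -8 ]
[  0   1  -1  |  -2 ]
[  0   0   3  |   6 ]
Back-substitution:
x_3 = (6) / 3 = 2
x_2 = (-2 - (-1)*(2)) / 1 = 0
x_1 = (-8 - (-3)*(0) - (6)*(2)) / -5 = 4

(4, 0, 2)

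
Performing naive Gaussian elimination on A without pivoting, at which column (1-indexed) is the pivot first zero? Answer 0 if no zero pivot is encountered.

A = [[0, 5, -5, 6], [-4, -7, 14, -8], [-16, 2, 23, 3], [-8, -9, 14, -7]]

Naive forward elimination:
Pivot entry (1,1) is zero but row 2 has -4 in column 1 -> naive elimination stops; a row interchange (e.g. R1 <-> R2) would be required here.

first zero-pivot column = 1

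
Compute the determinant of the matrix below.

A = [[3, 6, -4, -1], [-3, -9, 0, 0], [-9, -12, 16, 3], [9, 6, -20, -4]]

Forward elimination:
R2 <- R2 - (-1)*R1:  [  0  -3  -4  -1 ]
R3 <- R3 - (-3)*R1:  [ 0  6  4  0 ]
R4 <- R4 - (3)*R1:  [   0  -12   -8   -1 ]
R3 <- R3 - (-2)*R2:  [  0   0  -4  -2 ]
R4 <- R4 - (4)*R2:  [ 0  0  8  3 ]
R4 <- R4 - (-2)*R3:  [  0   0   0  -1 ]
Upper-triangular form:
[ 3   6  -4  -1 ]
[ 0  -3  -4  -1 ]
[ 0   0  -4  -2 ]
[ 0   0   0  -1 ]
det(A) = (-1)^0 * (3) * (-3) * (-4) * (-1) = -36  (0 row swaps -> sign +1)

det(A) = -36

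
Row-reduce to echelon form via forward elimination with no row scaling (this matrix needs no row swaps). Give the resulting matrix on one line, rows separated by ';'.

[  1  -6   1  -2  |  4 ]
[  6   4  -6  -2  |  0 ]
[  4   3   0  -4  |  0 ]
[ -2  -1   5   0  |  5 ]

REF = [1 -6 1 -2 4; 0 40 -12 10 -24; 0 0 41/10 -11/4 1/5; 0 0 0 109/82 207/41]

Forward elimination:
R2 <- R2 - (6)*R1:  [   0   40  -12   10  -24 ]
R3 <- R3 - (4)*R1:  [   0   27   -4    4  -16 ]
R4 <- R4 - (-2)*R1:  [   0  -13    7   -4   13 ]
R3 <- R3 - (27/40)*R2:  [     0      0  41/10  -11/4    1/5 ]
R4 <- R4 - (-13/40)*R2:  [     0      0  31/10   -3/4   26/5 ]
R4 <- R4 - (31/41)*R3:  [      0       0       0  109/82  207/41 ]
Row echelon form:
[ 1  -6      1      -2  |       4 ]
[ 0  40    -12      10  |     -24 ]
[ 0   0  41/10   -11/4  |     1/5 ]
[ 0   0      0  109/82  |  207/41 ]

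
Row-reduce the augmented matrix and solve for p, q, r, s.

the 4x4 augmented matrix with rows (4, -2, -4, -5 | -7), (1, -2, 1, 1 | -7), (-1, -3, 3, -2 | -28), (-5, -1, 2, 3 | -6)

Forward elimination on [A|b]:
R2 <- R2 - (1/4)*R1:  [     0   -3/2      2    9/4  -21/4 ]
R3 <- R3 - (-1/4)*R1:  [      0    -7/2       2   -13/4  -119/4 ]
R4 <- R4 - (-5/4)*R1:  [     0   -7/2     -3  -13/4  -59/4 ]
R3 <- R3 - (7/3)*R2:  [     0      0   -8/3  -17/2  -35/2 ]
R4 <- R4 - (7/3)*R2:  [     0      0  -23/3  -17/2   -5/2 ]
R4 <- R4 - (23/8)*R3:  [      0       0       0  255/16  765/16 ]
Row echelon form:
[ 4    -2    -4      -5  |      -7 ]
[ 0  -3/2     2     9/4  |   -21/4 ]
[ 0     0  -8/3   -17/2  |   -35/2 ]
[ 0     0     0  255/16  |  765/16 ]
Back-substitution:
s = (765/16) / (255/16) = 3
r = (-35/2 - (-17/2)*(3)) / (-8/3) = -3
q = (-21/4 - (2)*(-3) - (9/4)*(3)) / (-3/2) = 4
p = (-7 - (-2)*(4) - (-4)*(-3) - (-5)*(3)) / 4 = 1

(1, 4, -3, 3)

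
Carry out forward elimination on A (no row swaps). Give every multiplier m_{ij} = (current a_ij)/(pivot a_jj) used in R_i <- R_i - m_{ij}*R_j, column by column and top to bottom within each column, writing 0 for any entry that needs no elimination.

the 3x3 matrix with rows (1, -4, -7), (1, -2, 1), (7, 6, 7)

multipliers: 1, 7, 17

Forward elimination:
R2 <- R2 - (1)*R1:  [ 0  2  8 ]
R3 <- R3 - (7)*R1:  [  0  34  56 ]
R3 <- R3 - (17)*R2:  [   0    0  -80 ]
Multipliers (in order of application): m_{21} = 1, m_{31} = 7, m_{32} = 17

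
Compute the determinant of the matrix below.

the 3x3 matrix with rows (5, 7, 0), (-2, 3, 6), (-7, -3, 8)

Forward elimination:
R2 <- R2 - (-2/5)*R1:  [    0  29/5     6 ]
R3 <- R3 - (-7/5)*R1:  [    0  34/5     8 ]
R3 <- R3 - (34/29)*R2:  [     0      0  28/29 ]
Upper-triangular form:
[ 5     7      0 ]
[ 0  29/5      6 ]
[ 0     0  28/29 ]
det(A) = (-1)^0 * (5) * (29/5) * (28/29) = 28  (0 row swaps -> sign +1)

det(A) = 28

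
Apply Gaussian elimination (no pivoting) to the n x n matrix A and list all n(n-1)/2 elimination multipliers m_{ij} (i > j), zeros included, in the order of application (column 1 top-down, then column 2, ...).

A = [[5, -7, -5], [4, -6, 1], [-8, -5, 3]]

multipliers: 4/5, -8/5, 81/2

Forward elimination:
R2 <- R2 - (4/5)*R1:  [    0  -2/5     5 ]
R3 <- R3 - (-8/5)*R1:  [     0  -81/5     -5 ]
R3 <- R3 - (81/2)*R2:  [      0       0  -415/2 ]
Multipliers (in order of application): m_{21} = 4/5, m_{31} = -8/5, m_{32} = 81/2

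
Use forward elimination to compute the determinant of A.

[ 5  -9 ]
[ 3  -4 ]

Forward elimination:
R2 <- R2 - (3/5)*R1:  [   0  7/5 ]
Upper-triangular form:
[ 5   -9 ]
[ 0  7/5 ]
det(A) = (-1)^0 * (5) * (7/5) = 7  (0 row swaps -> sign +1)

det(A) = 7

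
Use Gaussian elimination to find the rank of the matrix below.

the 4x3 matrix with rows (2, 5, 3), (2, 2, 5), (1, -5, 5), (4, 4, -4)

rank(A) = 3

Row reduction:
R2 <- R2 - (1)*R1:  [  0  -3   2 ]
R3 <- R3 - (1/2)*R1:  [     0  -15/2    7/2 ]
R4 <- R4 - (2)*R1:  [   0   -6  -10 ]
R3 <- R3 - (5/2)*R2:  [    0     0  -3/2 ]
R4 <- R4 - (2)*R2:  [   0    0  -14 ]
R4 <- R4 - (28/3)*R3:  [ 0  0  0 ]
Row echelon form:
[ 2   5     3 ]
[ 0  -3     2 ]
[ 0   0  -3/2 ]
[ 0   0     0 ]
Nonzero rows / pivot columns: 3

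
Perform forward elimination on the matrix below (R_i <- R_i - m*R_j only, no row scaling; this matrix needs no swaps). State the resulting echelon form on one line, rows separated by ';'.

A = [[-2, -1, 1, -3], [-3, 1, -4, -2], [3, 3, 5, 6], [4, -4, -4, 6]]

Forward elimination:
R2 <- R2 - (3/2)*R1:  [     0    5/2  -11/2    5/2 ]
R3 <- R3 - (-3/2)*R1:  [    0   3/2  13/2   3/2 ]
R4 <- R4 - (-2)*R1:  [  0  -6  -2   0 ]
R3 <- R3 - (3/5)*R2:  [    0     0  49/5     0 ]
R4 <- R4 - (-12/5)*R2:  [     0      0  -76/5      6 ]
R4 <- R4 - (-76/49)*R3:  [ 0  0  0  6 ]
Row echelon form:
[ -2   -1      1   -3 ]
[  0  5/2  -11/2  5/2 ]
[  0    0   49/5    0 ]
[  0    0      0    6 ]

REF = [-2 -1 1 -3; 0 5/2 -11/2 5/2; 0 0 49/5 0; 0 0 0 6]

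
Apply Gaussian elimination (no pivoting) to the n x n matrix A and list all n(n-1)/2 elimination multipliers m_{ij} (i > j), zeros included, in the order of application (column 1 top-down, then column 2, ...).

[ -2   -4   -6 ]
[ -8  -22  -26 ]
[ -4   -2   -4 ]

Forward elimination:
R2 <- R2 - (4)*R1:  [  0  -6  -2 ]
R3 <- R3 - (2)*R1:  [ 0  6  8 ]
R3 <- R3 - (-1)*R2:  [ 0  0  6 ]
Multipliers (in order of application): m_{21} = 4, m_{31} = 2, m_{32} = -1

multipliers: 4, 2, -1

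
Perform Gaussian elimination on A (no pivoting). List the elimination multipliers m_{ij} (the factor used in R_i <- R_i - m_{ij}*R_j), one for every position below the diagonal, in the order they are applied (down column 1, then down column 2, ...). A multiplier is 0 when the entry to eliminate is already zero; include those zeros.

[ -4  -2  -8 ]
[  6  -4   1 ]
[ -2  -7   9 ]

multipliers: -3/2, 1/2, 6/7

Forward elimination:
R2 <- R2 - (-3/2)*R1:  [   0   -7  -11 ]
R3 <- R3 - (1/2)*R1:  [  0  -6  13 ]
R3 <- R3 - (6/7)*R2:  [     0      0  157/7 ]
Multipliers (in order of application): m_{21} = -3/2, m_{31} = 1/2, m_{32} = 6/7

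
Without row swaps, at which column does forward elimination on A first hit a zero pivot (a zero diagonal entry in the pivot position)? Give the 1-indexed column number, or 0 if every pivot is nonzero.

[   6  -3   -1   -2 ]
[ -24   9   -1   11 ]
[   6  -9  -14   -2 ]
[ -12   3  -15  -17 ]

Naive forward elimination:
R2 <- R2 - (-4)*R1:  [  0  -3  -5   3 ]
R3 <- R3 - (1)*R1:  [   0   -6  -13    0 ]
R4 <- R4 - (-2)*R1:  [   0   -3  -17  -21 ]
R3 <- R3 - (2)*R2:  [  0   0  -3  -6 ]
R4 <- R4 - (1)*R2:  [   0    0  -12  -24 ]
R4 <- R4 - (4)*R3:  [ 0  0  0  0 ]
Matrix at this point:
[ 6  -3  -1  -2 ]
[ 0  -3  -5   3 ]
[ 0   0  -3  -6 ]
[ 0   0   0   0 ]
Pivot entry (4,4) in the last row is zero and there are no rows below to swap with -> zero pivot in column 4 (A is singular).

first zero-pivot column = 4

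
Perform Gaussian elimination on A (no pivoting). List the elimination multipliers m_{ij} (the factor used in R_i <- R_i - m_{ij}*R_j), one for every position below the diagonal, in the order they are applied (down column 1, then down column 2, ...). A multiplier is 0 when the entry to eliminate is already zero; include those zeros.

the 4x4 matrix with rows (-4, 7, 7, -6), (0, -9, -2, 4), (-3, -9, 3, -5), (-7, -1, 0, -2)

Forward elimination:
R2: entry in column 1 is already 0 -> m_{21} = 0 (no row operation needed)
R3 <- R3 - (3/4)*R1:  [     0  -57/4   -9/4   -1/2 ]
R4 <- R4 - (7/4)*R1:  [     0  -53/4  -49/4   17/2 ]
R3 <- R3 - (19/12)*R2:  [     0      0  11/12  -41/6 ]
R4 <- R4 - (53/36)*R2:  [       0        0  -335/36    47/18 ]
R4 <- R4 - (-335/33)*R3:  [        0         0         0  -2203/33 ]
Multipliers (in order of application): m_{21} = 0, m_{31} = 3/4, m_{41} = 7/4, m_{32} = 19/12, m_{42} = 53/36, m_{43} = -335/33

multipliers: 0, 3/4, 7/4, 19/12, 53/36, -335/33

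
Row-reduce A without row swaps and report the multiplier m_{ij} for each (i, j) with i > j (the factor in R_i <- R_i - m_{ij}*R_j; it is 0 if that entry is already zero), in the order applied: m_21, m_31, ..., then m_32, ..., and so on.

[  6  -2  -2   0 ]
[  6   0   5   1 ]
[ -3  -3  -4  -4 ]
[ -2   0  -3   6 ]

multipliers: 1, -1/2, -1/3, -2, -1/3, -4/27

Forward elimination:
R2 <- R2 - (1)*R1:  [ 0  2  7  1 ]
R3 <- R3 - (-1/2)*R1:  [  0  -4  -5  -4 ]
R4 <- R4 - (-1/3)*R1:  [     0   -2/3  -11/3      6 ]
R3 <- R3 - (-2)*R2:  [  0   0   9  -2 ]
R4 <- R4 - (-1/3)*R2:  [    0     0  -4/3  19/3 ]
R4 <- R4 - (-4/27)*R3:  [      0       0       0  163/27 ]
Multipliers (in order of application): m_{21} = 1, m_{31} = -1/2, m_{41} = -1/3, m_{32} = -2, m_{42} = -1/3, m_{43} = -4/27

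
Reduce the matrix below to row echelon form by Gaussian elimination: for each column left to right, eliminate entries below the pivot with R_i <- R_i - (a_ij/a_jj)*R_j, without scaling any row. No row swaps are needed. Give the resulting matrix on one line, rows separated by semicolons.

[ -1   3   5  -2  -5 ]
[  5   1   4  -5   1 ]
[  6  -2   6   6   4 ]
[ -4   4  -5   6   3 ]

Forward elimination:
R2 <- R2 - (-5)*R1:  [   0   16   29  -15  -24 ]
R3 <- R3 - (-6)*R1:  [   0   16   36   -6  -26 ]
R4 <- R4 - (4)*R1:  [   0   -8  -25   14   23 ]
R3 <- R3 - (1)*R2:  [  0   0   7   9  -2 ]
R4 <- R4 - (-1/2)*R2:  [     0      0  -21/2   13/2     11 ]
R4 <- R4 - (-3/2)*R3:  [  0   0   0  20   8 ]
Row echelon form:
[ -1   3   5   -2   -5 ]
[  0  16  29  -15  -24 ]
[  0   0   7    9   -2 ]
[  0   0   0   20    8 ]

REF = [-1 3 5 -2 -5; 0 16 29 -15 -24; 0 0 7 9 -2; 0 0 0 20 8]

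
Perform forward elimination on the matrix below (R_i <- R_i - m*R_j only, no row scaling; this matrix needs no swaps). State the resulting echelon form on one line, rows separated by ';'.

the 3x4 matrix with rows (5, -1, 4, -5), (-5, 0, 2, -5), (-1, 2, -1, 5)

Forward elimination:
R2 <- R2 - (-1)*R1:  [   0   -1    6  -10 ]
R3 <- R3 - (-1/5)*R1:  [    0   9/5  -1/5     4 ]
R3 <- R3 - (-9/5)*R2:  [    0     0  53/5   -14 ]
Row echelon form:
[ 5  -1     4   -5 ]
[ 0  -1     6  -10 ]
[ 0   0  53/5  -14 ]

REF = [5 -1 4 -5; 0 -1 6 -10; 0 0 53/5 -14]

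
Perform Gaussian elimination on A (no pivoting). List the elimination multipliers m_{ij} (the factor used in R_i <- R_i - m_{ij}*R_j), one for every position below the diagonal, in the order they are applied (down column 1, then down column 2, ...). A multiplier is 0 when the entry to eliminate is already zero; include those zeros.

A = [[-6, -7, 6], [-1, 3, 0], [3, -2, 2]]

Forward elimination:
R2 <- R2 - (1/6)*R1:  [    0  25/6    -1 ]
R3 <- R3 - (-1/2)*R1:  [     0  -11/2      5 ]
R3 <- R3 - (-33/25)*R2:  [     0      0  92/25 ]
Multipliers (in order of application): m_{21} = 1/6, m_{31} = -1/2, m_{32} = -33/25

multipliers: 1/6, -1/2, -33/25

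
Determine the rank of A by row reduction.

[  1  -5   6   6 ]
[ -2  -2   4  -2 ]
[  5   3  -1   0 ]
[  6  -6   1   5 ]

rank(A) = 4

Row reduction:
R2 <- R2 - (-2)*R1:  [   0  -12   16   10 ]
R3 <- R3 - (5)*R1:  [   0   28  -31  -30 ]
R4 <- R4 - (6)*R1:  [   0   24  -35  -31 ]
R3 <- R3 - (-7/3)*R2:  [     0      0   19/3  -20/3 ]
R4 <- R4 - (-2)*R2:  [   0    0   -3  -11 ]
R4 <- R4 - (-9/19)*R3:  [       0        0        0  -269/19 ]
Row echelon form:
[ 1   -5     6        6 ]
[ 0  -12    16       10 ]
[ 0    0  19/3    -20/3 ]
[ 0    0     0  -269/19 ]
Nonzero rows / pivot columns: 4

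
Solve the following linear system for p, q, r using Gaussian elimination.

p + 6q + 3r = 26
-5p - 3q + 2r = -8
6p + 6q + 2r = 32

Forward elimination on [A|b]:
R2 <- R2 - (-5)*R1:  [   0   27   17  122 ]
R3 <- R3 - (6)*R1:  [    0   -30   -16  -124 ]
R3 <- R3 - (-10/9)*R2:  [     0      0   26/9  104/9 ]
Row echelon form:
[ 1   6     3  |     26 ]
[ 0  27    17  |    122 ]
[ 0   0  26/9  |  104/9 ]
Back-substitution:
r = (104/9) / (26/9) = 4
q = (122 - (17)*(4)) / 27 = 2
p = (26 - (6)*(2) - (3)*(4)) / 1 = 2

(2, 2, 4)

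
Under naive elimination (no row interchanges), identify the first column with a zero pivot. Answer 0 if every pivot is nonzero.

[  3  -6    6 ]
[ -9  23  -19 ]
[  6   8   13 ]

Naive forward elimination:
R2 <- R2 - (-3)*R1:  [  0   5  -1 ]
R3 <- R3 - (2)*R1:  [  0  20   1 ]
R3 <- R3 - (4)*R2:  [ 0  0  5 ]
All pivots nonzero; naive elimination completes without hitting a zero pivot.

first zero-pivot column = 0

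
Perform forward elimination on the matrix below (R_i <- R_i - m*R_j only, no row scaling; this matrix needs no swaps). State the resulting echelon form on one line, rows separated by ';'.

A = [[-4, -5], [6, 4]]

REF = [-4 -5; 0 -7/2]

Forward elimination:
R2 <- R2 - (-3/2)*R1:  [    0  -7/2 ]
Row echelon form:
[ -4    -5 ]
[  0  -7/2 ]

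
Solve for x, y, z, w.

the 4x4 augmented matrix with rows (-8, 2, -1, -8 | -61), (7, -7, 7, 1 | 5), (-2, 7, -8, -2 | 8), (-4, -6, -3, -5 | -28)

Forward elimination on [A|b]:
R2 <- R2 - (-7/8)*R1:  [      0   -21/4    49/8      -6  -387/8 ]
R3 <- R3 - (1/4)*R1:  [     0   13/2  -31/4      0   93/4 ]
R4 <- R4 - (1/2)*R1:  [    0    -7  -5/2    -1   5/2 ]
R3 <- R3 - (-26/21)*R2:  [       0        0     -1/6    -52/7  -513/14 ]
R4 <- R4 - (4/3)*R2:  [     0      0  -32/3      7     67 ]
R4 <- R4 - (64)*R3:  [       0        0        0   3377/7  16885/7 ]
Row echelon form:
[ -8      2    -1      -8  |      -61 ]
[  0  -21/4  49/8      -6  |   -387/8 ]
[  0      0  -1/6   -52/7  |  -513/14 ]
[  0      0     0  3377/7  |  16885/7 ]
Back-substitution:
w = (16885/7) / (3377/7) = 5
z = (-513/14 - (-52/7)*(5)) / (-1/6) = -3
y = (-387/8 - (49/8)*(-3) - (-6)*(5)) / (-21/4) = 0
x = (-61 - (2)*(0) - (-1)*(-3) - (-8)*(5)) / -8 = 3

(3, 0, -3, 5)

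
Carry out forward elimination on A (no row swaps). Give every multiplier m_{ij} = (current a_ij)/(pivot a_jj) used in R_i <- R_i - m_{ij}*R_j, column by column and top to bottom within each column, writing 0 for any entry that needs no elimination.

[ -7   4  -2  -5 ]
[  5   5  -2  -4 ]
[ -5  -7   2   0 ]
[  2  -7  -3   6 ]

Forward elimination:
R2 <- R2 - (-5/7)*R1:  [     0   55/7  -24/7  -53/7 ]
R3 <- R3 - (5/7)*R1:  [     0  -69/7   24/7   25/7 ]
R4 <- R4 - (-2/7)*R1:  [     0  -41/7  -25/7   32/7 ]
R3 <- R3 - (-69/55)*R2:  [       0        0   -48/55  -326/55 ]
R4 <- R4 - (-41/55)*R2:  [       0        0  -337/55   -59/55 ]
R4 <- R4 - (337/48)*R3:  [      0       0       0  973/24 ]
Multipliers (in order of application): m_{21} = -5/7, m_{31} = 5/7, m_{41} = -2/7, m_{32} = -69/55, m_{42} = -41/55, m_{43} = 337/48

multipliers: -5/7, 5/7, -2/7, -69/55, -41/55, 337/48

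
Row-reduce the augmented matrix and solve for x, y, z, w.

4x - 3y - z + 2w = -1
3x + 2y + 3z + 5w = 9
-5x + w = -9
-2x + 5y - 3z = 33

Forward elimination on [A|b]:
R2 <- R2 - (3/4)*R1:  [    0  17/4  15/4   7/2  39/4 ]
R3 <- R3 - (-5/4)*R1:  [     0  -15/4   -5/4    7/2  -41/4 ]
R4 <- R4 - (-1/2)*R1:  [    0   7/2  -7/2     1  65/2 ]
R3 <- R3 - (-15/17)*R2:  [      0       0   35/17  112/17  -28/17 ]
R4 <- R4 - (14/17)*R2:  [       0        0  -112/17   -32/17   416/17 ]
R4 <- R4 - (-16/5)*R3:  [    0     0     0  96/5  96/5 ]
Row echelon form:
[ 4    -3     -1       2  |      -1 ]
[ 0  17/4   15/4     7/2  |    39/4 ]
[ 0     0  35/17  112/17  |  -28/17 ]
[ 0     0      0    96/5  |    96/5 ]
Back-substitution:
w = (96/5) / (96/5) = 1
z = (-28/17 - (112/17)*(1)) / (35/17) = -4
y = (39/4 - (15/4)*(-4) - (7/2)*(1)) / (17/4) = 5
x = (-1 - (-3)*(5) - (-1)*(-4) - (2)*(1)) / 4 = 2

(2, 5, -4, 1)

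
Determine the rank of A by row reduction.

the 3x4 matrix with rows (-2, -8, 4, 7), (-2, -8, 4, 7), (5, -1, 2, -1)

rank(A) = 2

Row reduction:
R2 <- R2 - (1)*R1:  [ 0  0  0  0 ]
R3 <- R3 - (-5/2)*R1:  [    0   -21    12  33/2 ]
R2 <-> R3   (pivot in column 2 was zero)
[ -2   -8   4     7 ]
[  0  -21  12  33/2 ]
[  0    0   0     0 ]
Row echelon form:
[ -2   -8   4     7 ]
[  0  -21  12  33/2 ]
[  0    0   0     0 ]
Nonzero rows / pivot columns: 2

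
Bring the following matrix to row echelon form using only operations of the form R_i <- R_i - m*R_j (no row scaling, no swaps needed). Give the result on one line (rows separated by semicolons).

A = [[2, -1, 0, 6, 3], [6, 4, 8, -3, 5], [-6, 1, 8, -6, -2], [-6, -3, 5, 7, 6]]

REF = [2 -1 0 6 3; 0 7 8 -21 -4; 0 0 72/7 6 41/7; 0 0 0 1/12 347/72]

Forward elimination:
R2 <- R2 - (3)*R1:  [   0    7    8  -21   -4 ]
R3 <- R3 - (-3)*R1:  [  0  -2   8  12   7 ]
R4 <- R4 - (-3)*R1:  [  0  -6   5  25  15 ]
R3 <- R3 - (-2/7)*R2:  [    0     0  72/7     6  41/7 ]
R4 <- R4 - (-6/7)*R2:  [    0     0  83/7     7  81/7 ]
R4 <- R4 - (83/72)*R3:  [      0       0       0    1/12  347/72 ]
Row echelon form:
[ 2  -1     0     6       3 ]
[ 0   7     8   -21      -4 ]
[ 0   0  72/7     6    41/7 ]
[ 0   0     0  1/12  347/72 ]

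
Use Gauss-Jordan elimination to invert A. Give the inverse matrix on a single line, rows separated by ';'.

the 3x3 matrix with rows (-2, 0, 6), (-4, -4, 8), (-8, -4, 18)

inverse = [5/2 3/2 -3/2; -1/2 -3/4 1/2; 1 1/2 -1/2]

Gauss-Jordan on [A | I]:
R1 <- (1/-2)*R1:  [    1     0    -3  |  -1/2     0     0 ]
R2 <- R2 - (-4)*R1:  [  0  -4  -4  |  -2   1   0 ]
R3 <- R3 - (-8)*R1:  [  0  -4  -6  |  -4   0   1 ]
R2 <- (1/-4)*R2:  [    0     1     1  |   1/2  -1/4     0 ]
R3 <- R3 - (-4)*R2:  [  0   0  -2  |  -2  -1   1 ]
R3 <- (1/-2)*R3:  [    0     0     1  |     1   1/2  -1/2 ]
R1 <- R1 - (-3)*R3:  [    1     0     0  |   5/2   3/2  -3/2 ]
R2 <- R2 - (1)*R3:  [    0     1     0  |  -1/2  -3/4   1/2 ]
Right block of [I | A^{-1}] is the inverse:
[  5/2   3/2  -3/2 ]
[ -1/2  -3/4   1/2 ]
[    1   1/2  -1/2 ]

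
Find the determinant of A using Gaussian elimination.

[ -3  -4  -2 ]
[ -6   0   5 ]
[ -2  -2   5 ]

Forward elimination:
R2 <- R2 - (2)*R1:  [ 0  8  9 ]
R3 <- R3 - (2/3)*R1:  [    0   2/3  19/3 ]
R3 <- R3 - (1/12)*R2:  [     0      0  67/12 ]
Upper-triangular form:
[ -3  -4     -2 ]
[  0   8      9 ]
[  0   0  67/12 ]
det(A) = (-1)^0 * (-3) * (8) * (67/12) = -134  (0 row swaps -> sign +1)

det(A) = -134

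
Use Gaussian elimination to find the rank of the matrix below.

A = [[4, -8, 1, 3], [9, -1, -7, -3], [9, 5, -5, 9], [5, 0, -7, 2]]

rank(A) = 4

Row reduction:
R2 <- R2 - (9/4)*R1:  [     0     17  -37/4  -39/4 ]
R3 <- R3 - (9/4)*R1:  [     0     23  -29/4    9/4 ]
R4 <- R4 - (5/4)*R1:  [     0     10  -33/4   -7/4 ]
R3 <- R3 - (23/17)*R2:  [      0       0  179/34  525/34 ]
R4 <- R4 - (10/17)*R2:  [       0        0  -191/68   271/68 ]
R4 <- R4 - (-191/358)*R3:  [        0         0         0  2188/179 ]
Row echelon form:
[ 4  -8       1         3 ]
[ 0  17   -37/4     -39/4 ]
[ 0   0  179/34    525/34 ]
[ 0   0       0  2188/179 ]
Nonzero rows / pivot columns: 4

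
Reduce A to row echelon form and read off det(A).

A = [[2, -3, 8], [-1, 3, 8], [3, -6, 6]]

det(A) = 18

Forward elimination:
R2 <- R2 - (-1/2)*R1:  [   0  3/2   12 ]
R3 <- R3 - (3/2)*R1:  [    0  -3/2    -6 ]
R3 <- R3 - (-1)*R2:  [ 0  0  6 ]
Upper-triangular form:
[ 2   -3   8 ]
[ 0  3/2  12 ]
[ 0    0   6 ]
det(A) = (-1)^0 * (2) * (3/2) * (6) = 18  (0 row swaps -> sign +1)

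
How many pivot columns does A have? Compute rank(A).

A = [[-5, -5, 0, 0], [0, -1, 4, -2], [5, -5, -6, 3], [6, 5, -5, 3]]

Row reduction:
R3 <- R3 - (-1)*R1:  [   0  -10   -6    3 ]
R4 <- R4 - (-6/5)*R1:  [  0  -1  -5   3 ]
R3 <- R3 - (10)*R2:  [   0    0  -46   23 ]
R4 <- R4 - (1)*R2:  [  0   0  -9   5 ]
R4 <- R4 - (9/46)*R3:  [   0    0    0  1/2 ]
Row echelon form:
[ -5  -5    0    0 ]
[  0  -1    4   -2 ]
[  0   0  -46   23 ]
[  0   0    0  1/2 ]
Nonzero rows / pivot columns: 4

rank(A) = 4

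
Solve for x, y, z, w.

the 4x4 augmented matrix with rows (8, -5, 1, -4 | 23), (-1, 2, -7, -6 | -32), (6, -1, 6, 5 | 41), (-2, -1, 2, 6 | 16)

(3, -2, 1, 3)

Forward elimination on [A|b]:
R2 <- R2 - (-1/8)*R1:  [      0    11/8   -55/8   -13/2  -233/8 ]
R3 <- R3 - (3/4)*R1:  [    0  11/4  21/4     8  95/4 ]
R4 <- R4 - (-1/4)*R1:  [    0  -9/4   9/4     5  87/4 ]
R3 <- R3 - (2)*R2:  [  0   0  19  21  82 ]
R4 <- R4 - (-18/11)*R2:  [       0        0       -9   -62/11  -285/11 ]
R4 <- R4 - (-9/19)*R3:  [        0         0         0   901/209  2703/209 ]
Row echelon form:
[ 8    -5      1       -4  |        23 ]
[ 0  11/8  -55/8    -13/2  |    -233/8 ]
[ 0     0     19       21  |        82 ]
[ 0     0      0  901/209  |  2703/209 ]
Back-substitution:
w = (2703/209) / (901/209) = 3
z = (82 - (21)*(3)) / 19 = 1
y = (-233/8 - (-55/8)*(1) - (-13/2)*(3)) / (11/8) = -2
x = (23 - (-5)*(-2) - (1)*(1) - (-4)*(3)) / 8 = 3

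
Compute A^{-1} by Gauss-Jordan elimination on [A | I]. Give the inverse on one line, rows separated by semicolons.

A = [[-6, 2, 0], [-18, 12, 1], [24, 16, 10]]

Gauss-Jordan on [A | I]:
R1 <- (1/-6)*R1:  [    1  -1/3     0  |  -1/6     0     0 ]
R2 <- R2 - (-18)*R1:  [  0   6   1  |  -3   1   0 ]
R3 <- R3 - (24)*R1:  [  0  24  10  |   4   0   1 ]
R2 <- (1/6)*R2:  [    0     1   1/6  |  -1/2   1/6     0 ]
R1 <- R1 - (-1/3)*R2:  [    1     0  1/18  |  -1/3  1/18     0 ]
R3 <- R3 - (24)*R2:  [  0   0   6  |  16  -4   1 ]
R3 <- (1/6)*R3:  [    0     0     1  |   8/3  -2/3   1/6 ]
R1 <- R1 - (1/18)*R3:  [      1       0       0  |  -13/27    5/54  -1/108 ]
R2 <- R2 - (1/6)*R3:  [      0       1       0  |  -17/18    5/18   -1/36 ]
Right block of [I | A^{-1}] is the inverse:
[ -13/27  5/54  -1/108 ]
[ -17/18  5/18   -1/36 ]
[    8/3  -2/3     1/6 ]

inverse = [-13/27 5/54 -1/108; -17/18 5/18 -1/36; 8/3 -2/3 1/6]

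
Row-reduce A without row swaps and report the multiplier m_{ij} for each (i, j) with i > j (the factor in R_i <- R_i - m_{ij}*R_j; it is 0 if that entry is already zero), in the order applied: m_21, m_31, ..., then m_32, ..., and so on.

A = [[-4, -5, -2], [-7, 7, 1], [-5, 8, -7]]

multipliers: 7/4, 5/4, 19/21

Forward elimination:
R2 <- R2 - (7/4)*R1:  [    0  63/4   9/2 ]
R3 <- R3 - (5/4)*R1:  [    0  57/4  -9/2 ]
R3 <- R3 - (19/21)*R2:  [     0      0  -60/7 ]
Multipliers (in order of application): m_{21} = 7/4, m_{31} = 5/4, m_{32} = 19/21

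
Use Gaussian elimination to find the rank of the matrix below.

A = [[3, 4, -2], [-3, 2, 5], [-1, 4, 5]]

Row reduction:
R2 <- R2 - (-1)*R1:  [ 0  6  3 ]
R3 <- R3 - (-1/3)*R1:  [    0  16/3  13/3 ]
R3 <- R3 - (8/9)*R2:  [   0    0  5/3 ]
Row echelon form:
[ 3  4   -2 ]
[ 0  6    3 ]
[ 0  0  5/3 ]
Nonzero rows / pivot columns: 3

rank(A) = 3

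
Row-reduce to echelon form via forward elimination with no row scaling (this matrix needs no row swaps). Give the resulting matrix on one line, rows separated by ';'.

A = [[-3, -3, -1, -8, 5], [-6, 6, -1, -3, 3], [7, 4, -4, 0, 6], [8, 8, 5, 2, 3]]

REF = [-3 -3 -1 -8 5; 0 12 1 13 -7; 0 0 -73/12 -185/12 191/12; 0 0 0 -1843/73 1638/73]

Forward elimination:
R2 <- R2 - (2)*R1:  [  0  12   1  13  -7 ]
R3 <- R3 - (-7/3)*R1:  [     0     -3  -19/3  -56/3   53/3 ]
R4 <- R4 - (-8/3)*R1:  [     0      0    7/3  -58/3   49/3 ]
R3 <- R3 - (-1/4)*R2:  [       0        0   -73/12  -185/12   191/12 ]
R4 <- R4 - (-28/73)*R3:  [        0         0         0  -1843/73   1638/73 ]
Row echelon form:
[ -3  -3      -1        -8        5 ]
[  0  12       1        13       -7 ]
[  0   0  -73/12   -185/12   191/12 ]
[  0   0       0  -1843/73  1638/73 ]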